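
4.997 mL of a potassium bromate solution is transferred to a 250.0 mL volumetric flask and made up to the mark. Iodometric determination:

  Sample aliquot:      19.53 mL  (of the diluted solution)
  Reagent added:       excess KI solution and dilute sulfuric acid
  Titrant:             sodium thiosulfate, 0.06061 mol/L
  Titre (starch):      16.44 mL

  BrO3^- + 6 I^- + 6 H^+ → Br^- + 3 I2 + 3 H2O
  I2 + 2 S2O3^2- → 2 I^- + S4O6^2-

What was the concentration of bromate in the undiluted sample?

0.4254 mol/L

n(S2O3^2-) = 0.01644 × 0.06061 = 9.964 × 10^-4 mol
n(I2) = n(S2O3^2-)/2 = 4.982 × 10^-4 mol
From the 1:3 ratio, n(BrO3^-) in the aliquot = 1/3 × 4.982 × 10^-4 = 1.661 × 10^-4 mol
[BrO3^-]_dilute = 1.661 × 10^-4 / 0.01953 = 0.008503 mol/L
[BrO3^-]_original = 0.008503 × 250.0/4.997 = 0.4254 mol/L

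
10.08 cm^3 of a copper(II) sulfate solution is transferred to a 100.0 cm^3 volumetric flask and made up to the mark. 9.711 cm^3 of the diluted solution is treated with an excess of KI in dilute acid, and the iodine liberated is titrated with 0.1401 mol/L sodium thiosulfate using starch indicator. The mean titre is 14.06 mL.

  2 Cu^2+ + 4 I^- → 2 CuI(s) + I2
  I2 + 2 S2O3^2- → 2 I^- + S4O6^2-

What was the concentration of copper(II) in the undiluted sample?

n(S2O3^2-) = 0.01406 × 0.1401 = 1.970 × 10^-3 mol
n(I2) = n(S2O3^2-)/2 = 9.849 × 10^-4 mol
From the 2:1 ratio, n(Cu2+) in the aliquot = 2/1 × 9.849 × 10^-4 = 1.970 × 10^-3 mol
[Cu2+]_dilute = 1.970 × 10^-3 / 0.009711 = 0.2028 mol/L
[Cu2+]_original = 0.2028 × 100.0/10.08 = 2.012 mol/L

2.012 mol/L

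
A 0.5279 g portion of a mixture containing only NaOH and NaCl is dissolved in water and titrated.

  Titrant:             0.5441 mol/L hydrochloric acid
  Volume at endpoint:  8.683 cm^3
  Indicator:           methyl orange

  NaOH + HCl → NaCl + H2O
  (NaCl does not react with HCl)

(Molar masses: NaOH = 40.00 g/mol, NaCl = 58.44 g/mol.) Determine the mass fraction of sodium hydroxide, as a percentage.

35.80 %

n(HCl) = 0.008683 × 0.5441 = 4.724 × 10^-3 mol
Let x = n(NaOH), y = n(NaCl).
Titrant: 1x = 4.724 × 10^-3;  mass: 40.00x + 58.44y = 0.5279
Solving, x = 4.724 × 10^-3 mol, y = 5.800 × 10^-3 mol
mass of NaOH = 4.724 × 10^-3 × 40.00 = 0.1890 g
% NaOH = 0.1890 / 0.5279 × 100 = 35.80 %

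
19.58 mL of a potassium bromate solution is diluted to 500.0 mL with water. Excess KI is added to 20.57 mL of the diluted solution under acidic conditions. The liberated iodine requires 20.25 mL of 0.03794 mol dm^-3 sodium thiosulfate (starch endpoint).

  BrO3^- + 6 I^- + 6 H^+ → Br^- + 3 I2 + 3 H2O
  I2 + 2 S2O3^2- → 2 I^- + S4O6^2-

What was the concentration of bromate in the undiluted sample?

0.1590 mol/L

n(S2O3^2-) = 0.02025 × 0.03794 = 7.683 × 10^-4 mol
n(I2) = n(S2O3^2-)/2 = 3.841 × 10^-4 mol
From the 1:3 ratio, n(BrO3^-) in the aliquot = 1/3 × 3.841 × 10^-4 = 1.280 × 10^-4 mol
[BrO3^-]_dilute = 1.280 × 10^-4 / 0.02057 = 0.006225 mol/L
[BrO3^-]_original = 0.006225 × 500.0/19.58 = 0.1590 mol/L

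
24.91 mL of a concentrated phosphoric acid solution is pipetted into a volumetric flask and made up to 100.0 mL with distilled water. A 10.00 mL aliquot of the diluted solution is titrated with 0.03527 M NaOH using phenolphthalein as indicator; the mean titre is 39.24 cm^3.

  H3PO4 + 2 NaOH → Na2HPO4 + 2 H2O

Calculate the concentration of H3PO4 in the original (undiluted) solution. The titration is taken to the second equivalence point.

0.2778 M

n(NaOH) = 0.03924 × 0.03527 = 1.384 × 10^-3 mol
From the 1:2 ratio, n(H3PO4) in the aliquot = 1/2 × 1.384 × 10^-3 = 6.920 × 10^-4 mol
[H3PO4]_dilute = 6.920 × 10^-4 / 0.01000 = 0.06920 mol/L
Dilution factor = 100.0 / 24.91 = 4.014
[H3PO4]_stock = 0.06920 × 4.014 = 0.2778 mol/L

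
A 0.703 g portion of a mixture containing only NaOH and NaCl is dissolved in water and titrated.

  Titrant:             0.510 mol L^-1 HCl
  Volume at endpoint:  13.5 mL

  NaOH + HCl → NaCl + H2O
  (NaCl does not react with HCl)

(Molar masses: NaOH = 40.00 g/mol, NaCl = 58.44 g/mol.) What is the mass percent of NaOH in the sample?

39.2 %

n(HCl) = 0.0135 × 0.510 = 6.88 × 10^-3 mol
Let x = n(NaOH), y = n(NaCl).
Titrant: 1x = 6.88 × 10^-3;  mass: 40.00x + 58.44y = 0.703
Solving, x = 6.88 × 10^-3 mol, y = 7.32 × 10^-3 mol
mass of NaOH = 6.88 × 10^-3 × 40.00 = 0.275 g
% NaOH = 0.275 / 0.703 × 100 = 39.2 %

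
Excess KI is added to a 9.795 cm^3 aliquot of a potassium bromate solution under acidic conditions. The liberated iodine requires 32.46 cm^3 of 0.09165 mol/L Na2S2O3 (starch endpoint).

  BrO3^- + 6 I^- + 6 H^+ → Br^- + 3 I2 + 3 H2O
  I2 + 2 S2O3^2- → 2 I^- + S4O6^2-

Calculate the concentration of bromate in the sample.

n(S2O3^2-) = 0.03246 × 0.09165 = 2.975 × 10^-3 mol
n(I2) = n(S2O3^2-)/2 = 1.487 × 10^-3 mol
From the 1:3 ratio, n(BrO3^-) in the aliquot = 1/3 × 1.487 × 10^-3 = 4.958 × 10^-4 mol
[BrO3^-] = 4.958 × 10^-4 / 0.009795 = 0.05062 mol/L

0.05062 mol/L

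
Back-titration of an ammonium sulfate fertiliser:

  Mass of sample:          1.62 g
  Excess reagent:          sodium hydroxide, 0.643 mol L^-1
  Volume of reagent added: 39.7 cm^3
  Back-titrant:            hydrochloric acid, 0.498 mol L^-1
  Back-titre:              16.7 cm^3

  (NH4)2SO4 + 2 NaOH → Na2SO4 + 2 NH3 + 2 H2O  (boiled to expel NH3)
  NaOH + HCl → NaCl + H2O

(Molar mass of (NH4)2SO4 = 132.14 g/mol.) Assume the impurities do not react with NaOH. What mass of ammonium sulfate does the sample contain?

1.14 g

n(NaOH) added = 0.0397 × 0.643 = 0.0255 mol
n(HCl) used in back-titration = 0.0167 × 0.498 = 8.32 × 10^-3 mol
n(NaOH) left over = 8.32 × 10^-3 mol (1:1 ratio)
n(NaOH) consumed by analyte = 0.0255 − 8.32 × 10^-3 = 0.0172 mol
From the 1:2 ratio, n((NH4)2SO4) = 1/2 × 0.0172 = 8.61 × 10^-3 mol
mass of (NH4)2SO4 = 8.61 × 10^-3 × 132.14 = 1.14 g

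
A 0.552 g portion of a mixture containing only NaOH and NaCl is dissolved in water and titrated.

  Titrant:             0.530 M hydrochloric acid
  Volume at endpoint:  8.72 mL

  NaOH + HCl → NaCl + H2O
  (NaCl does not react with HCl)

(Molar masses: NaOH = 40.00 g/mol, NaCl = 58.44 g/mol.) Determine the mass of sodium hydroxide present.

n(HCl) = 0.00872 × 0.530 = 4.62 × 10^-3 mol
Let x = n(NaOH), y = n(NaCl).
Titrant: 1x = 4.62 × 10^-3;  mass: 40.00x + 58.44y = 0.552
Solving, x = 4.62 × 10^-3 mol, y = 6.28 × 10^-3 mol
mass of NaOH = 4.62 × 10^-3 × 40.00 = 0.185 g

0.185 g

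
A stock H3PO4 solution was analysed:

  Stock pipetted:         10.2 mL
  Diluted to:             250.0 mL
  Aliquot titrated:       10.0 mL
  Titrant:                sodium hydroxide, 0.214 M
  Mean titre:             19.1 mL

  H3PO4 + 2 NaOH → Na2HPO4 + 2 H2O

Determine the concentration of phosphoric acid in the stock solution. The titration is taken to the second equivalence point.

5.01 M

n(NaOH) = 0.0191 × 0.214 = 4.09 × 10^-3 mol
From the 1:2 ratio, n(H3PO4) in the aliquot = 1/2 × 4.09 × 10^-3 = 2.04 × 10^-3 mol
[H3PO4]_dilute = 2.04 × 10^-3 / 0.0100 = 0.204 mol/L
Dilution factor = 250.0 / 10.2 = 24.51
[H3PO4]_stock = 0.204 × 24.51 = 5.01 mol/L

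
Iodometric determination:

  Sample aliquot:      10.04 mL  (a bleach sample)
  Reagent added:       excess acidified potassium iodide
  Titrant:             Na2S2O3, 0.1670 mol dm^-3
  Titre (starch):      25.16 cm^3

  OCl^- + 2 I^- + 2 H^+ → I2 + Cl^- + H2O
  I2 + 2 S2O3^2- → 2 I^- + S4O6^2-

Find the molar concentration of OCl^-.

0.2092 mol/L

n(S2O3^2-) = 0.02516 × 0.1670 = 4.202 × 10^-3 mol
n(I2) = n(S2O3^2-)/2 = 2.101 × 10^-3 mol
n(OCl^-) in the aliquot = 2.101 × 10^-3 mol (1:1 ratio)
[OCl^-] = 2.101 × 10^-3 / 0.01004 = 0.2092 mol/L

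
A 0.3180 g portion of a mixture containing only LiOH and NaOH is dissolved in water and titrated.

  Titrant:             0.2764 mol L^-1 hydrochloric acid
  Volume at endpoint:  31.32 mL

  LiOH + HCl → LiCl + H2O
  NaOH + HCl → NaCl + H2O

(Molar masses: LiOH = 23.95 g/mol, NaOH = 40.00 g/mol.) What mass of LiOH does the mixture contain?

0.04219 g

n(HCl) = 0.03132 × 0.2764 = 8.657 × 10^-3 mol
Let x = n(LiOH), y = n(NaOH).
Titrant: 1x + 1y = 8.657 × 10^-3;  mass: 23.95x + 40.00y = 0.3180
Solving, x = 1.762 × 10^-3 mol, y = 6.895 × 10^-3 mol
mass of LiOH = 1.762 × 10^-3 × 23.95 = 0.04219 g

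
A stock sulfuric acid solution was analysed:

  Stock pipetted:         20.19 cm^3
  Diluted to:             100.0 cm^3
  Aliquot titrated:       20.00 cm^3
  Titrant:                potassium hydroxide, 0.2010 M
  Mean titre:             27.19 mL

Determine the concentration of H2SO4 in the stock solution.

H2SO4 + 2 KOH → K2SO4 + 2 H2O
n(KOH) = 0.02719 × 0.2010 = 5.465 × 10^-3 mol
From the 1:2 ratio, n(H2SO4) in the aliquot = 1/2 × 5.465 × 10^-3 = 2.733 × 10^-3 mol
[H2SO4]_dilute = 2.733 × 10^-3 / 0.02000 = 0.1366 mol/L
Dilution factor = 100.0 / 20.19 = 4.953
[H2SO4]_stock = 0.1366 × 4.953 = 0.6767 mol/L

0.6767 M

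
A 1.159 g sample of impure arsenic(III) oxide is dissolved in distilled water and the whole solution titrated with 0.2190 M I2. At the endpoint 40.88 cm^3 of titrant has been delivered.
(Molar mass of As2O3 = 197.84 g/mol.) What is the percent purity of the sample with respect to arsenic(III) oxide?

As2O3 + 2 I2 + 2 H2O → As2O5 + 4 HI
n(I2) = 0.04088 L × 0.2190 mol/L = 8.953 × 10^-3 mol
From the 1:2 ratio, n(As2O3) = 1/2 × 8.953 × 10^-3 = 4.476 × 10^-3 mol
mass of As2O3 = 4.476 × 10^-3 × 197.84 g/mol = 0.8856 g
% As2O3 = 0.8856 / 1.159 × 100 = 76.41 %

76.41 %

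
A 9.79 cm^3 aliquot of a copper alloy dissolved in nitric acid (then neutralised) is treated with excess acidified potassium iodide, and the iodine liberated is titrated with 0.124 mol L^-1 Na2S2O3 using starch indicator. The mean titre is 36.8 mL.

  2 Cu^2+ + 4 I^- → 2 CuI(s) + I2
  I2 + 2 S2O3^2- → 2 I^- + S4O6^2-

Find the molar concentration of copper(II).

0.466 mol/L

n(S2O3^2-) = 0.0368 × 0.124 = 4.56 × 10^-3 mol
n(I2) = n(S2O3^2-)/2 = 2.28 × 10^-3 mol
From the 2:1 ratio, n(Cu2+) in the aliquot = 2/1 × 2.28 × 10^-3 = 4.56 × 10^-3 mol
[Cu2+] = 4.56 × 10^-3 / 0.00979 = 0.466 mol/L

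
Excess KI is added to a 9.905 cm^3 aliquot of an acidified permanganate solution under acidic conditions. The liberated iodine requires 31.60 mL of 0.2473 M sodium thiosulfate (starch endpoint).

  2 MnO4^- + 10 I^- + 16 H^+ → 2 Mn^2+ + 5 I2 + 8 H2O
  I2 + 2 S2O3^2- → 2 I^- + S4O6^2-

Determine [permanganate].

0.1578 M

n(S2O3^2-) = 0.03160 × 0.2473 = 7.815 × 10^-3 mol
n(I2) = n(S2O3^2-)/2 = 3.907 × 10^-3 mol
From the 2:5 ratio, n(MnO4^-) in the aliquot = 2/5 × 3.907 × 10^-3 = 1.563 × 10^-3 mol
[MnO4^-] = 1.563 × 10^-3 / 0.009905 = 0.1578 mol/L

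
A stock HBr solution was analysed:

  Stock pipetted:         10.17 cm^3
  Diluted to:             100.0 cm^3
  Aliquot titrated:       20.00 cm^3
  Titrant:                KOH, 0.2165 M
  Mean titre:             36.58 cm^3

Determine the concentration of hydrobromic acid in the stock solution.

HBr + KOH → KBr + H2O
n(KOH) = 0.03658 × 0.2165 = 7.920 × 10^-3 mol
n(HBr) in the aliquot = 7.920 × 10^-3 mol (1:1 ratio)
[HBr]_dilute = 7.920 × 10^-3 / 0.02000 = 0.3960 mol/L
Dilution factor = 100.0 / 10.17 = 9.833
[HBr]_stock = 0.3960 × 9.833 = 3.894 mol/L

3.894 M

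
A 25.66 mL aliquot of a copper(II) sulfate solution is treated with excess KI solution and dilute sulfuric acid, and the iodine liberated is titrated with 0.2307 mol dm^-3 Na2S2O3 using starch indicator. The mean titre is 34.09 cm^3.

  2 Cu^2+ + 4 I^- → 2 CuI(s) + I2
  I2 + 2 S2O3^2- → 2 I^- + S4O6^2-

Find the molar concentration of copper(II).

0.3065 mol/L

n(S2O3^2-) = 0.03409 × 0.2307 = 7.865 × 10^-3 mol
n(I2) = n(S2O3^2-)/2 = 3.932 × 10^-3 mol
From the 2:1 ratio, n(Cu2+) in the aliquot = 2/1 × 3.932 × 10^-3 = 7.865 × 10^-3 mol
[Cu2+] = 7.865 × 10^-3 / 0.02566 = 0.3065 mol/L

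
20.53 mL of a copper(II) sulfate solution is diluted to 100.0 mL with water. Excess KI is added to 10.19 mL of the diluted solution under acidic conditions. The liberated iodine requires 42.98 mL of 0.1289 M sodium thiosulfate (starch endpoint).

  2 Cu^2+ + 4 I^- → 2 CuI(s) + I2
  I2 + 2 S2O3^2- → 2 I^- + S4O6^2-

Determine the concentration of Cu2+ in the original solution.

n(S2O3^2-) = 0.04298 × 0.1289 = 5.540 × 10^-3 mol
n(I2) = n(S2O3^2-)/2 = 2.770 × 10^-3 mol
From the 2:1 ratio, n(Cu2+) in the aliquot = 2/1 × 2.770 × 10^-3 = 5.540 × 10^-3 mol
[Cu2+]_dilute = 5.540 × 10^-3 / 0.01019 = 0.5437 mol/L
[Cu2+]_original = 0.5437 × 100.0/20.53 = 2.648 mol/L

2.648 M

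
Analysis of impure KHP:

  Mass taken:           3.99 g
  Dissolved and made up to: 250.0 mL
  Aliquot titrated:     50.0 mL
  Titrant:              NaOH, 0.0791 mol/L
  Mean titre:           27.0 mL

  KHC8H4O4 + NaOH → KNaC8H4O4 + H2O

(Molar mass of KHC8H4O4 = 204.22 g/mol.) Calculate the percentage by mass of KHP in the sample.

n(NaOH) per titration = 0.0270 × 0.0791 = 2.14 × 10^-3 mol
n(KHC8H4O4) in each aliquot = 2.14 × 10^-3 mol (1:1 ratio)
n(KHC8H4O4) in the whole flask = 2.14 × 10^-3 × 250.0/50.0 = 0.0107 mol
mass of KHC8H4O4 = 0.0107 × 204.22 = 2.18 g
% KHC8H4O4 = 2.18 / 3.99 × 100 = 54.7 %

54.7 %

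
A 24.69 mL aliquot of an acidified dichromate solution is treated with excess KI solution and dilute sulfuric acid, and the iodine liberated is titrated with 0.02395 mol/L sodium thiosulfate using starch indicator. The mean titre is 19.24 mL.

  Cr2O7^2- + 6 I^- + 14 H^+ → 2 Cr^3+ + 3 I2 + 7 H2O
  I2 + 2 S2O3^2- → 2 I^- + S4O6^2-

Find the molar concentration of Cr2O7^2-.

0.003111 mol/L

n(S2O3^2-) = 0.01924 × 0.02395 = 4.608 × 10^-4 mol
n(I2) = n(S2O3^2-)/2 = 2.304 × 10^-4 mol
From the 1:3 ratio, n(Cr2O7^2-) in the aliquot = 1/3 × 2.304 × 10^-4 = 7.680 × 10^-5 mol
[Cr2O7^2-] = 7.680 × 10^-5 / 0.02469 = 0.003111 mol/L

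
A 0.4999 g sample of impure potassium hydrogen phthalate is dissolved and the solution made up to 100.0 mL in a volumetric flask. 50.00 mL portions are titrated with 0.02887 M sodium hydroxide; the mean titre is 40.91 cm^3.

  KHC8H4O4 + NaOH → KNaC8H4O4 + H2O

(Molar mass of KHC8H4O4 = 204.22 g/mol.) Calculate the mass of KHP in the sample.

n(NaOH) per titration = 0.04091 × 0.02887 = 1.181 × 10^-3 mol
n(KHC8H4O4) in each aliquot = 1.181 × 10^-3 mol (1:1 ratio)
n(KHC8H4O4) in the whole flask = 1.181 × 10^-3 × 100.0/50.00 = 2.362 × 10^-3 mol
mass of KHC8H4O4 = 2.362 × 10^-3 × 204.22 = 0.4824 g

0.4824 g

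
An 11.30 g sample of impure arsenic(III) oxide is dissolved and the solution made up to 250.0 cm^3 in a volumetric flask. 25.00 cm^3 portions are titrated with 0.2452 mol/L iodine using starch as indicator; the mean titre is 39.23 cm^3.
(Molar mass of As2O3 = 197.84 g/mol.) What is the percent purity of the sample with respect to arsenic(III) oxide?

As2O3 + 2 I2 + 2 H2O → As2O5 + 4 HI
n(I2) per titration = 0.03923 × 0.2452 = 9.619 × 10^-3 mol
From the 1:2 ratio, n(As2O3) in each aliquot = 1/2 × 9.619 × 10^-3 = 4.810 × 10^-3 mol
n(As2O3) in the whole flask = 4.810 × 10^-3 × 250.0/25.00 = 0.04810 mol
mass of As2O3 = 0.04810 × 197.84 = 9.515 g
% As2O3 = 9.515 / 11.30 × 100 = 84.21 %

84.21 %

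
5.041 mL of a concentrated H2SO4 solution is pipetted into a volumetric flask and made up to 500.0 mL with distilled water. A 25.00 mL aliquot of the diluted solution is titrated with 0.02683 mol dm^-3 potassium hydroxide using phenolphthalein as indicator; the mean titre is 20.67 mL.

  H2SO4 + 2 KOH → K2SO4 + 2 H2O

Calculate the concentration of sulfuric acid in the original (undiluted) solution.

n(KOH) = 0.02067 × 0.02683 = 5.546 × 10^-4 mol
From the 1:2 ratio, n(H2SO4) in the aliquot = 1/2 × 5.546 × 10^-4 = 2.773 × 10^-4 mol
[H2SO4]_dilute = 2.773 × 10^-4 / 0.02500 = 0.01109 mol/L
Dilution factor = 500.0 / 5.041 = 99.19
[H2SO4]_stock = 0.01109 × 99.19 = 1.100 mol/L

1.100 mol/L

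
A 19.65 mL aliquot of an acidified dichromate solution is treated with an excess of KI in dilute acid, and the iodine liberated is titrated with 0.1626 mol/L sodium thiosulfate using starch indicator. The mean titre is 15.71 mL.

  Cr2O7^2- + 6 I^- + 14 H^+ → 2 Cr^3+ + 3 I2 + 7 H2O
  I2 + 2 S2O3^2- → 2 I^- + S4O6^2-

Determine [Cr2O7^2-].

0.02167 mol/L

n(S2O3^2-) = 0.01571 × 0.1626 = 2.554 × 10^-3 mol
n(I2) = n(S2O3^2-)/2 = 1.277 × 10^-3 mol
From the 1:3 ratio, n(Cr2O7^2-) in the aliquot = 1/3 × 1.277 × 10^-3 = 4.257 × 10^-4 mol
[Cr2O7^2-] = 4.257 × 10^-4 / 0.01965 = 0.02167 mol/L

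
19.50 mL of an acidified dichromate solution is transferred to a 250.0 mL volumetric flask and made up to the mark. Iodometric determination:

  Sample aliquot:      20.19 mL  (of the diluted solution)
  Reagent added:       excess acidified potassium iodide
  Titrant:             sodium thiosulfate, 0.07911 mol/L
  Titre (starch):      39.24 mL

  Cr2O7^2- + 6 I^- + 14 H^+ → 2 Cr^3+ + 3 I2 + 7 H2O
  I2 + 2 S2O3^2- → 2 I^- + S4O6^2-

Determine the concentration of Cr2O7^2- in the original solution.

0.3285 mol/L

n(S2O3^2-) = 0.03924 × 0.07911 = 3.104 × 10^-3 mol
n(I2) = n(S2O3^2-)/2 = 1.552 × 10^-3 mol
From the 1:3 ratio, n(Cr2O7^2-) in the aliquot = 1/3 × 1.552 × 10^-3 = 5.174 × 10^-4 mol
[Cr2O7^2-]_dilute = 5.174 × 10^-4 / 0.02019 = 0.02563 mol/L
[Cr2O7^2-]_original = 0.02563 × 250.0/19.50 = 0.3285 mol/L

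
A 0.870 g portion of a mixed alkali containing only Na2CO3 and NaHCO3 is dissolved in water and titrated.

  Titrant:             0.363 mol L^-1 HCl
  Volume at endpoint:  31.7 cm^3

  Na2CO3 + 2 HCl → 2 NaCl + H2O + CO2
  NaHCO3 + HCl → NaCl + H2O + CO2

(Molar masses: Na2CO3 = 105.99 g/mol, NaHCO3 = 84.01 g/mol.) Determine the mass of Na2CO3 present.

n(HCl) = 0.0317 × 0.363 = 0.0115 mol
Let x = n(Na2CO3), y = n(NaHCO3).
Titrant: 2x + 1y = 0.0115;  mass: 105.99x + 84.01y = 0.870
Solving, x = 1.56 × 10^-3 mol, y = 8.39 × 10^-3 mol
mass of Na2CO3 = 1.56 × 10^-3 × 105.99 = 0.165 g

0.165 g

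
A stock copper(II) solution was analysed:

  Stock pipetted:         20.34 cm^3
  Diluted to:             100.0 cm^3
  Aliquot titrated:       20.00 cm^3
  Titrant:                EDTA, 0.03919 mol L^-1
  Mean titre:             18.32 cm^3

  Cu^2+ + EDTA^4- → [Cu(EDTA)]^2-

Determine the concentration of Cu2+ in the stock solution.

n(EDTA) = 0.01832 × 0.03919 = 7.180 × 10^-4 mol
n(Cu2+) in the aliquot = 7.180 × 10^-4 mol (1:1 ratio)
[Cu2+]_dilute = 7.180 × 10^-4 / 0.02000 = 0.03590 mol/L
Dilution factor = 100.0 / 20.34 = 4.916
[Cu2+]_stock = 0.03590 × 4.916 = 0.1765 mol/L

0.1765 mol/L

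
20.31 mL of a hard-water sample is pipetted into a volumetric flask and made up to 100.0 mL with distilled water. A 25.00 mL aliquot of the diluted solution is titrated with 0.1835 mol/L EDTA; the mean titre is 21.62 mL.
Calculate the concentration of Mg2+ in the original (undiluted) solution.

0.7813 mol/L

Mg^2+ + EDTA^4- → [Mg(EDTA)]^2-
n(EDTA) = 0.02162 × 0.1835 = 3.967 × 10^-3 mol
n(Mg2+) in the aliquot = 3.967 × 10^-3 mol (1:1 ratio)
[Mg2+]_dilute = 3.967 × 10^-3 / 0.02500 = 0.1587 mol/L
Dilution factor = 100.0 / 20.31 = 4.924
[Mg2+]_stock = 0.1587 × 4.924 = 0.7813 mol/L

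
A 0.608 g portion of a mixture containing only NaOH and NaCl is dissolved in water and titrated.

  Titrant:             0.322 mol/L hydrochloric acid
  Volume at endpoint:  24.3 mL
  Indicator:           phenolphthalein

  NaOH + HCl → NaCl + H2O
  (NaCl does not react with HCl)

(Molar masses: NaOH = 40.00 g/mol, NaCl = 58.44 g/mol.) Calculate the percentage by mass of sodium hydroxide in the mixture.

51.5 %

n(HCl) = 0.0243 × 0.322 = 7.82 × 10^-3 mol
Let x = n(NaOH), y = n(NaCl).
Titrant: 1x = 7.82 × 10^-3;  mass: 40.00x + 58.44y = 0.608
Solving, x = 7.82 × 10^-3 mol, y = 5.05 × 10^-3 mol
mass of NaOH = 7.82 × 10^-3 × 40.00 = 0.313 g
% NaOH = 0.313 / 0.608 × 100 = 51.5 %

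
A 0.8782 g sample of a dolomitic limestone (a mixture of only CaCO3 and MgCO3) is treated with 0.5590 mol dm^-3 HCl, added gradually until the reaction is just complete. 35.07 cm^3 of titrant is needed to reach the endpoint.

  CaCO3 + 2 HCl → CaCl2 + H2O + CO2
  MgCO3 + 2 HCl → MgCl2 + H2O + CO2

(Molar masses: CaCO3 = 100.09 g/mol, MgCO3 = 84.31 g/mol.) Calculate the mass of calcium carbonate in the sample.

0.3285 g

n(HCl) = 0.03507 × 0.5590 = 0.01960 mol
Let x = n(CaCO3), y = n(MgCO3).
Titrant: 2x + 2y = 0.01960;  mass: 100.09x + 84.31y = 0.8782
Solving, x = 3.282 × 10^-3 mol, y = 6.520 × 10^-3 mol
mass of CaCO3 = 3.282 × 10^-3 × 100.09 = 0.3285 g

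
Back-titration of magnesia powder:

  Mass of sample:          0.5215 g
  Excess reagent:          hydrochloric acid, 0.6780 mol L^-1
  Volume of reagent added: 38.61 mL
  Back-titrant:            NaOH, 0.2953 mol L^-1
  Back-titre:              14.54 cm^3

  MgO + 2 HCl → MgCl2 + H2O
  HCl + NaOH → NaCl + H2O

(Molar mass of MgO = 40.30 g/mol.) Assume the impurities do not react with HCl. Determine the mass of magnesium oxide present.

0.4410 g

n(HCl) added = 0.03861 × 0.6780 = 0.02618 mol
n(NaOH) used in back-titration = 0.01454 × 0.2953 = 4.294 × 10^-3 mol
n(HCl) left over = 4.294 × 10^-3 mol (1:1 ratio)
n(HCl) consumed by analyte = 0.02618 − 4.294 × 10^-3 = 0.02188 mol
From the 1:2 ratio, n(MgO) = 1/2 × 0.02188 = 0.01094 mol
mass of MgO = 0.01094 × 40.30 = 0.4410 g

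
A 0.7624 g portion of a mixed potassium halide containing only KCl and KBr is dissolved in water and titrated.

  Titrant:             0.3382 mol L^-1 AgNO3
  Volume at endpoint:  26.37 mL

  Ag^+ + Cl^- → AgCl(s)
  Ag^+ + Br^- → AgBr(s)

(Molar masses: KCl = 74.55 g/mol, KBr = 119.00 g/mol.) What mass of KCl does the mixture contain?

n(AgNO3) = 0.02637 × 0.3382 = 8.918 × 10^-3 mol
Let x = n(KCl), y = n(KBr).
Titrant: 1x + 1y = 8.918 × 10^-3;  mass: 74.55x + 119.00y = 0.7624
Solving, x = 6.724 × 10^-3 mol, y = 2.194 × 10^-3 mol
mass of KCl = 6.724 × 10^-3 × 74.55 = 0.5013 g

0.5013 g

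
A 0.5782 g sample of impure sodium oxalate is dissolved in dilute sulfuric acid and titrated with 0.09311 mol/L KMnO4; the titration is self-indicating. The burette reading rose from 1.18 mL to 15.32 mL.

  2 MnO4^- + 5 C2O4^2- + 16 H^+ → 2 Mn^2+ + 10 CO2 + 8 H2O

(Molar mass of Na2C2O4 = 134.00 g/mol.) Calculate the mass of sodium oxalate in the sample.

n(KMnO4) = 0.01414 L × 0.09311 mol/L = 1.317 × 10^-3 mol
From the 5:2 ratio, n(Na2C2O4) = 5/2 × 1.317 × 10^-3 = 3.291 × 10^-3 mol
mass of Na2C2O4 = 3.291 × 10^-3 × 134.00 g/mol = 0.4411 g

0.4411 g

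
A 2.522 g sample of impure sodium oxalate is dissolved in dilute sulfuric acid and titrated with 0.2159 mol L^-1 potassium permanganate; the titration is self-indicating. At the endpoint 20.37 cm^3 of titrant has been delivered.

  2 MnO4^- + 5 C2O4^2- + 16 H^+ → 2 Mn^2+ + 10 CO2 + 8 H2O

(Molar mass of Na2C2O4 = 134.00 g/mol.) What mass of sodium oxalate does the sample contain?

1.473 g

n(KMnO4) = 0.02037 L × 0.2159 mol/L = 4.398 × 10^-3 mol
From the 5:2 ratio, n(Na2C2O4) = 5/2 × 4.398 × 10^-3 = 0.01099 mol
mass of Na2C2O4 = 0.01099 × 134.00 g/mol = 1.473 g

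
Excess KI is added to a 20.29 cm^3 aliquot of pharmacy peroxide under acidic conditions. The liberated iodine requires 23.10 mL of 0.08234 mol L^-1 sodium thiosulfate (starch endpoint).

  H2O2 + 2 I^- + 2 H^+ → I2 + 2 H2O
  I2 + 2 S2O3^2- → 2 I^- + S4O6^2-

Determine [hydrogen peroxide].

0.04687 mol/L

n(S2O3^2-) = 0.02310 × 0.08234 = 1.902 × 10^-3 mol
n(I2) = n(S2O3^2-)/2 = 9.510 × 10^-4 mol
n(H2O2) in the aliquot = 9.510 × 10^-4 mol (1:1 ratio)
[H2O2] = 9.510 × 10^-4 / 0.02029 = 0.04687 mol/L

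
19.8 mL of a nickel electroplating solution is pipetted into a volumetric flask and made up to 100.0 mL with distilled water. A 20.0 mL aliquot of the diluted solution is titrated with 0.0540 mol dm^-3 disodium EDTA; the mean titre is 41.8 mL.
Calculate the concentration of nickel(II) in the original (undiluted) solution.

0.570 mol/L

Ni^2+ + EDTA^4- → [Ni(EDTA)]^2-
n(EDTA) = 0.0418 × 0.0540 = 2.26 × 10^-3 mol
n(Ni2+) in the aliquot = 2.26 × 10^-3 mol (1:1 ratio)
[Ni2+]_dilute = 2.26 × 10^-3 / 0.0200 = 0.113 mol/L
Dilution factor = 100.0 / 19.8 = 5.051
[Ni2+]_stock = 0.113 × 5.051 = 0.570 mol/L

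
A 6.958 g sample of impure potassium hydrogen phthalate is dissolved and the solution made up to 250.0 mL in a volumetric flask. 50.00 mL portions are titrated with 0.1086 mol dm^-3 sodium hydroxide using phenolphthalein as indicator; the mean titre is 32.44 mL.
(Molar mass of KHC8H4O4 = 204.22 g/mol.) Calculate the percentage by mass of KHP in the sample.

KHC8H4O4 + NaOH → KNaC8H4O4 + H2O
n(NaOH) per titration = 0.03244 × 0.1086 = 3.523 × 10^-3 mol
n(KHC8H4O4) in each aliquot = 3.523 × 10^-3 mol (1:1 ratio)
n(KHC8H4O4) in the whole flask = 3.523 × 10^-3 × 250.0/50.00 = 0.01761 mol
mass of KHC8H4O4 = 0.01761 × 204.22 = 3.597 g
% KHC8H4O4 = 3.597 / 6.958 × 100 = 51.70 %

51.70 %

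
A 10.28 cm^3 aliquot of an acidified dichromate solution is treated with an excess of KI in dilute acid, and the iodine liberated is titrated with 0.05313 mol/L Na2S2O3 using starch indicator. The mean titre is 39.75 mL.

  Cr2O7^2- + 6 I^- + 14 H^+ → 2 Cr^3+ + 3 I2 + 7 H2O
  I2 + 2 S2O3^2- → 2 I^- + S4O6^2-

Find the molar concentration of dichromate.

n(S2O3^2-) = 0.03975 × 0.05313 = 2.112 × 10^-3 mol
n(I2) = n(S2O3^2-)/2 = 1.056 × 10^-3 mol
From the 1:3 ratio, n(Cr2O7^2-) in the aliquot = 1/3 × 1.056 × 10^-3 = 3.520 × 10^-4 mol
[Cr2O7^2-] = 3.520 × 10^-4 / 0.01028 = 0.03424 mol/L

0.03424 mol/L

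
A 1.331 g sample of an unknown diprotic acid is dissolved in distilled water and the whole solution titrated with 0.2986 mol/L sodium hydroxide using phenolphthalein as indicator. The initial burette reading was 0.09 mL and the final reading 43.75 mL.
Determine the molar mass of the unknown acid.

n(NaOH) = 0.04366 L × 0.2986 mol/L = 0.01304 mol
From the 1:2 ratio, n(H2A) = 1/2 × 0.01304 = 6.518 × 10^-3 mol
M = m / n = 1.331 g / 6.518 × 10^-3 mol = 204.2 g/mol

204.2 g/mol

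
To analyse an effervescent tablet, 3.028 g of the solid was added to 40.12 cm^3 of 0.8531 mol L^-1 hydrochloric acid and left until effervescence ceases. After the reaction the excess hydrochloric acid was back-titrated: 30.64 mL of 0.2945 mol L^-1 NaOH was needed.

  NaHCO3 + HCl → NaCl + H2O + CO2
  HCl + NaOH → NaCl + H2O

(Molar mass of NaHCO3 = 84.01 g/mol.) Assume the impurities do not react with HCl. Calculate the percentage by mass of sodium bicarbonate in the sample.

n(HCl) added = 0.04012 × 0.8531 = 0.03423 mol
n(NaOH) used in back-titration = 0.03064 × 0.2945 = 9.023 × 10^-3 mol
n(HCl) left over = 9.023 × 10^-3 mol (1:1 ratio)
n(HCl) consumed by analyte = 0.03423 − 9.023 × 10^-3 = 0.02520 mol
n(NaHCO3) = 0.02520 mol (1:1 ratio)
mass of NaHCO3 = 0.02520 × 84.01 = 2.117 g
% NaHCO3 = 2.117 / 3.028 × 100 = 69.92 %

69.92 %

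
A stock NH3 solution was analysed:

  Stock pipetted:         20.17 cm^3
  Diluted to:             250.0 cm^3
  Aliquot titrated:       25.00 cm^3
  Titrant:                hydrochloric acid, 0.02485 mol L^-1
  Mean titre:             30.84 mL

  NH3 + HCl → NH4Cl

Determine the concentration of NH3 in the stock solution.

n(HCl) = 0.03084 × 0.02485 = 7.664 × 10^-4 mol
n(NH3) in the aliquot = 7.664 × 10^-4 mol (1:1 ratio)
[NH3]_dilute = 7.664 × 10^-4 / 0.02500 = 0.03065 mol/L
Dilution factor = 250.0 / 20.17 = 12.39
[NH3]_stock = 0.03065 × 12.39 = 0.3800 mol/L

0.3800 mol/L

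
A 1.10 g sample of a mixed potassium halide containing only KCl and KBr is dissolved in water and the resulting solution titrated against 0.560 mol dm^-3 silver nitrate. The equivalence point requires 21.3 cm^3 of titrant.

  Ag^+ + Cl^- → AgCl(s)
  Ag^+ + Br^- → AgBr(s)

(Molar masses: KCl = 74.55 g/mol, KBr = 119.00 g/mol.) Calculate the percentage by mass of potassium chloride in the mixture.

n(AgNO3) = 0.0213 × 0.560 = 0.0119 mol
Let x = n(KCl), y = n(KBr).
Titrant: 1x + 1y = 0.0119;  mass: 74.55x + 119.00y = 1.10
Solving, x = 7.19 × 10^-3 mol, y = 4.74 × 10^-3 mol
mass of KCl = 7.19 × 10^-3 × 74.55 = 0.536 g
% KCl = 0.536 / 1.10 × 100 = 48.7 %

48.7 %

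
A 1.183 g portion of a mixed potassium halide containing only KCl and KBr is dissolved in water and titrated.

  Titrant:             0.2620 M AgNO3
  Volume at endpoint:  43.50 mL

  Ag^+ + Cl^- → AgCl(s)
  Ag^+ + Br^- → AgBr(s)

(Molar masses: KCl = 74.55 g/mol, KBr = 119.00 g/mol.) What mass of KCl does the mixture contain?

n(AgNO3) = 0.04350 × 0.2620 = 0.01140 mol
Let x = n(KCl), y = n(KBr).
Titrant: 1x + 1y = 0.01140;  mass: 74.55x + 119.00y = 1.183
Solving, x = 3.897 × 10^-3 mol, y = 7.500 × 10^-3 mol
mass of KCl = 3.897 × 10^-3 × 74.55 = 0.2906 g

0.2906 g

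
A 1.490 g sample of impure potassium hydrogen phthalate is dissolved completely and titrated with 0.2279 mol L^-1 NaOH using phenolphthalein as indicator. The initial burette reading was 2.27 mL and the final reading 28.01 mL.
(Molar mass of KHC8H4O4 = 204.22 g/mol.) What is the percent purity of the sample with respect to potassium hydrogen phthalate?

KHC8H4O4 + NaOH → KNaC8H4O4 + H2O
n(NaOH) = 0.02574 L × 0.2279 mol/L = 5.866 × 10^-3 mol
n(KHC8H4O4) = 5.866 × 10^-3 mol (1:1 ratio)
mass of KHC8H4O4 = 5.866 × 10^-3 × 204.22 g/mol = 1.198 g
% KHC8H4O4 = 1.198 / 1.490 × 100 = 80.40 %

80.40 %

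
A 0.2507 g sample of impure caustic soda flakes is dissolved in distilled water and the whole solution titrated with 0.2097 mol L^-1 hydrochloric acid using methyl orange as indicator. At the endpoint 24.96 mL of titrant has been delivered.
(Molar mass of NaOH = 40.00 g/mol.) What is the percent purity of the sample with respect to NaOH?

83.51 %

NaOH + HCl → NaCl + H2O
n(HCl) = 0.02496 L × 0.2097 mol/L = 5.234 × 10^-3 mol
n(NaOH) = 5.234 × 10^-3 mol (1:1 ratio)
mass of NaOH = 5.234 × 10^-3 × 40.00 g/mol = 0.2094 g
% NaOH = 0.2094 / 0.2507 × 100 = 83.51 %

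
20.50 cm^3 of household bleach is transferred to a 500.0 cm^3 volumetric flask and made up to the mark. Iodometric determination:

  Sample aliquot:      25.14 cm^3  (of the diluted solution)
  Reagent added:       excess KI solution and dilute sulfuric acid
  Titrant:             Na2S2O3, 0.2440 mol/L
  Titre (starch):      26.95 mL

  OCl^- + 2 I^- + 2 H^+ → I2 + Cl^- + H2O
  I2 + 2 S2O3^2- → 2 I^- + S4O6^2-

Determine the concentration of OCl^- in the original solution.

n(S2O3^2-) = 0.02695 × 0.2440 = 6.576 × 10^-3 mol
n(I2) = n(S2O3^2-)/2 = 3.288 × 10^-3 mol
n(OCl^-) in the aliquot = 3.288 × 10^-3 mol (1:1 ratio)
[OCl^-]_dilute = 3.288 × 10^-3 / 0.02514 = 0.1308 mol/L
[OCl^-]_original = 0.1308 × 500.0/20.50 = 3.190 mol/L

3.190 mol/L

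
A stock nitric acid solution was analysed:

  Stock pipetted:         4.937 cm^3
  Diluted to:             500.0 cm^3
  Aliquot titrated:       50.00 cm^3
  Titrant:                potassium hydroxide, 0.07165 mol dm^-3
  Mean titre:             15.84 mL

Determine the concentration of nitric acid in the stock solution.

HNO3 + KOH → KNO3 + H2O
n(KOH) = 0.01584 × 0.07165 = 1.135 × 10^-3 mol
n(HNO3) in the aliquot = 1.135 × 10^-3 mol (1:1 ratio)
[HNO3]_dilute = 1.135 × 10^-3 / 0.05000 = 0.02270 mol/L
Dilution factor = 500.0 / 4.937 = 101.3
[HNO3]_stock = 0.02270 × 101.3 = 2.299 mol/L

2.299 mol/L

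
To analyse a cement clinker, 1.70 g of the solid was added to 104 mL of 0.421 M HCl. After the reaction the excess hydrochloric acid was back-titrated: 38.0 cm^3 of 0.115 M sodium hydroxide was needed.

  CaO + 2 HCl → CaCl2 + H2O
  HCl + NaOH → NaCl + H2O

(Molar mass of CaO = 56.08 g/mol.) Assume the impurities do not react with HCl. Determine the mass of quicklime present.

1.11 g

n(HCl) added = 0.104 × 0.421 = 0.0438 mol
n(NaOH) used in back-titration = 0.0380 × 0.115 = 4.37 × 10^-3 mol
n(HCl) left over = 4.37 × 10^-3 mol (1:1 ratio)
n(HCl) consumed by analyte = 0.0438 − 4.37 × 10^-3 = 0.0394 mol
From the 1:2 ratio, n(CaO) = 1/2 × 0.0394 = 0.0197 mol
mass of CaO = 0.0197 × 56.08 = 1.11 g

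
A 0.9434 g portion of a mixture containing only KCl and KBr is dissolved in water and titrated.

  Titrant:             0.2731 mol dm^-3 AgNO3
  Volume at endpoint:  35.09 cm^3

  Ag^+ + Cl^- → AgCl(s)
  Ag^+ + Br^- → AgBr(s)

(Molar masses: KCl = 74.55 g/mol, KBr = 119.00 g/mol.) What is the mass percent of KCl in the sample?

35.02 %

n(AgNO3) = 0.03509 × 0.2731 = 9.583 × 10^-3 mol
Let x = n(KCl), y = n(KBr).
Titrant: 1x + 1y = 9.583 × 10^-3;  mass: 74.55x + 119.00y = 0.9434
Solving, x = 4.432 × 10^-3 mol, y = 5.151 × 10^-3 mol
mass of KCl = 4.432 × 10^-3 × 74.55 = 0.3304 g
% KCl = 0.3304 / 0.9434 × 100 = 35.02 %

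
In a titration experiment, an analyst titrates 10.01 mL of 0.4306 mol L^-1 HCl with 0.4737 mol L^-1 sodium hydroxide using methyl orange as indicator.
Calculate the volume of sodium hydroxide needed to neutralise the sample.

HCl + NaOH → NaCl + H2O
n(HCl) = 0.01001 L × 0.4306 mol/L = 4.310 × 10^-3 mol
n(NaOH) = 4.310 × 10^-3 mol (1:1 stoichiometry)
V(NaOH) = 4.310 × 10^-3 mol / 0.4737 mol/L = 0.009099 L = 9.099 mL

9.099 mL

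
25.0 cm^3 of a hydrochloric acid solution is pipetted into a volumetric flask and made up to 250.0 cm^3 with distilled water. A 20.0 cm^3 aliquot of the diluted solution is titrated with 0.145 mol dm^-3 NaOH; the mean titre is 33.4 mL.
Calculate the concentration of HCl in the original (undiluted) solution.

2.42 mol/L

HCl + NaOH → NaCl + H2O
n(NaOH) = 0.0334 × 0.145 = 4.84 × 10^-3 mol
n(HCl) in the aliquot = 4.84 × 10^-3 mol (1:1 ratio)
[HCl]_dilute = 4.84 × 10^-3 / 0.0200 = 0.242 mol/L
Dilution factor = 250.0 / 25.0 = 10.00
[HCl]_stock = 0.242 × 10.00 = 2.42 mol/L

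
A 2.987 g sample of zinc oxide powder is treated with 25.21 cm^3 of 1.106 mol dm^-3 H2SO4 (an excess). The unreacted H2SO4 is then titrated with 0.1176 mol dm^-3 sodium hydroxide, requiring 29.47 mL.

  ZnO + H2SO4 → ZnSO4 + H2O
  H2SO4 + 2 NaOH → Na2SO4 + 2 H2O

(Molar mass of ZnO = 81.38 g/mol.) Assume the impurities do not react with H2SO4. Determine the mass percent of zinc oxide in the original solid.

71.24 %

n(H2SO4) added = 0.02521 × 1.106 = 0.02788 mol
n(NaOH) used in back-titration = 0.02947 × 0.1176 = 3.466 × 10^-3 mol
From the 1:2 ratio, n(H2SO4) left over = 1/2 × 3.466 × 10^-3 = 1.733 × 10^-3 mol
n(H2SO4) consumed by analyte = 0.02788 − 1.733 × 10^-3 = 0.02615 mol
n(ZnO) = 0.02615 mol (1:1 ratio)
mass of ZnO = 0.02615 × 81.38 = 2.128 g
% ZnO = 2.128 / 2.987 × 100 = 71.24 %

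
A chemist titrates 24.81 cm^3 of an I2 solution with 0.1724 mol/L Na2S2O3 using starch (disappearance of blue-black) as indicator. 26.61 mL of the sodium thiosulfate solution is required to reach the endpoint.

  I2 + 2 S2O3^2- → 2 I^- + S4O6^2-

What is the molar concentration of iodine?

0.09245 mol/L

n(Na2S2O3) = 0.02661 L × 0.1724 mol/L = 4.588 × 10^-3 mol
From the 1:2 mole ratio, n(I2) = 1/2 × 4.588 × 10^-3 = 2.294 × 10^-3 mol
[I2] = 2.294 × 10^-3 mol / 0.02481 L = 0.09245 mol/L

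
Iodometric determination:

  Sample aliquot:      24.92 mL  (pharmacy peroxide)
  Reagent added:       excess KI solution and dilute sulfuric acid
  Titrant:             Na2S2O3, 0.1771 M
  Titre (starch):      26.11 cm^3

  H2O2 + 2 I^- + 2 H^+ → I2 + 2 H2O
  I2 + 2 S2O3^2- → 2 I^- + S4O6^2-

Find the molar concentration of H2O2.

0.09278 M

n(S2O3^2-) = 0.02611 × 0.1771 = 4.624 × 10^-3 mol
n(I2) = n(S2O3^2-)/2 = 2.312 × 10^-3 mol
n(H2O2) in the aliquot = 2.312 × 10^-3 mol (1:1 ratio)
[H2O2] = 2.312 × 10^-3 / 0.02492 = 0.09278 mol/L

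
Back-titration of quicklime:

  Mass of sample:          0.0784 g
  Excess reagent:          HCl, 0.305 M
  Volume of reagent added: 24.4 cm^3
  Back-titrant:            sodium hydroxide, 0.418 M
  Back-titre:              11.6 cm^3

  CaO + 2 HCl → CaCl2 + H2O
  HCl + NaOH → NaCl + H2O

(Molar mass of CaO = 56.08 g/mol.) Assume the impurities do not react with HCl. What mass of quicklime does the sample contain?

0.0727 g

n(HCl) added = 0.0244 × 0.305 = 7.44 × 10^-3 mol
n(NaOH) used in back-titration = 0.0116 × 0.418 = 4.85 × 10^-3 mol
n(HCl) left over = 4.85 × 10^-3 mol (1:1 ratio)
n(HCl) consumed by analyte = 7.44 × 10^-3 − 4.85 × 10^-3 = 2.59 × 10^-3 mol
From the 1:2 ratio, n(CaO) = 1/2 × 2.59 × 10^-3 = 1.30 × 10^-3 mol
mass of CaO = 1.30 × 10^-3 × 56.08 = 0.0727 g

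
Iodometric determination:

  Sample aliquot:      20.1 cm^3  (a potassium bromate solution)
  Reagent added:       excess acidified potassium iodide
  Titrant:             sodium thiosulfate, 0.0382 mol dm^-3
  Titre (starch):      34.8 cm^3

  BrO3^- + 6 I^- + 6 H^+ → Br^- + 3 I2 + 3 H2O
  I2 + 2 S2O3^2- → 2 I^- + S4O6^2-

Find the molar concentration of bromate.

0.0110 mol/L

n(S2O3^2-) = 0.0348 × 0.0382 = 1.33 × 10^-3 mol
n(I2) = n(S2O3^2-)/2 = 6.65 × 10^-4 mol
From the 1:3 ratio, n(BrO3^-) in the aliquot = 1/3 × 6.65 × 10^-4 = 2.22 × 10^-4 mol
[BrO3^-] = 2.22 × 10^-4 / 0.0201 = 0.0110 mol/L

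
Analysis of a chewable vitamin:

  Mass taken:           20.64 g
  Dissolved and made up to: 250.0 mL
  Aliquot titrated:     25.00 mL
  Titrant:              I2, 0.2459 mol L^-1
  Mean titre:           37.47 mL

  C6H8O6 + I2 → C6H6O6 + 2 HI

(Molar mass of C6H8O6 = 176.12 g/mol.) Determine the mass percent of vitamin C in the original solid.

78.62 %

n(I2) per titration = 0.03747 × 0.2459 = 9.214 × 10^-3 mol
n(C6H8O6) in each aliquot = 9.214 × 10^-3 mol (1:1 ratio)
n(C6H8O6) in the whole flask = 9.214 × 10^-3 × 250.0/25.00 = 0.09214 mol
mass of C6H8O6 = 0.09214 × 176.12 = 16.23 g
% C6H8O6 = 16.23 / 20.64 × 100 = 78.62 %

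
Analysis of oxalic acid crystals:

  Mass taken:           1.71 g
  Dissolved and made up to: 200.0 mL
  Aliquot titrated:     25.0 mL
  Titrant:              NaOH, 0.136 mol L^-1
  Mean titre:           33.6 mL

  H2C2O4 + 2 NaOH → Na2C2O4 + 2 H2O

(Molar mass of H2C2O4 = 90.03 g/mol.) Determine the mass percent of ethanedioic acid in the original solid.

n(NaOH) per titration = 0.0336 × 0.136 = 4.57 × 10^-3 mol
From the 1:2 ratio, n(H2C2O4) in each aliquot = 1/2 × 4.57 × 10^-3 = 2.28 × 10^-3 mol
n(H2C2O4) in the whole flask = 2.28 × 10^-3 × 200.0/25.0 = 0.0183 mol
mass of H2C2O4 = 0.0183 × 90.03 = 1.65 g
% H2C2O4 = 1.65 / 1.71 × 100 = 96.2 %

96.2 %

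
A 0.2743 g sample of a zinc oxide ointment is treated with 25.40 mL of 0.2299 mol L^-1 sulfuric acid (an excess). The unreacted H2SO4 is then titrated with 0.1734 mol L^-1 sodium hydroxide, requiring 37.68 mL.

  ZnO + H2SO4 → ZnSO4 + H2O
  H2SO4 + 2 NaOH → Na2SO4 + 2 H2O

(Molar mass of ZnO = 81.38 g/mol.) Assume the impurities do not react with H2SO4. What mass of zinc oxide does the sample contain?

0.2094 g

n(H2SO4) added = 0.02540 × 0.2299 = 5.839 × 10^-3 mol
n(NaOH) used in back-titration = 0.03768 × 0.1734 = 6.534 × 10^-3 mol
From the 1:2 ratio, n(H2SO4) left over = 1/2 × 6.534 × 10^-3 = 3.267 × 10^-3 mol
n(H2SO4) consumed by analyte = 5.839 × 10^-3 − 3.267 × 10^-3 = 2.573 × 10^-3 mol
n(ZnO) = 2.573 × 10^-3 mol (1:1 ratio)
mass of ZnO = 2.573 × 10^-3 × 81.38 = 0.2094 g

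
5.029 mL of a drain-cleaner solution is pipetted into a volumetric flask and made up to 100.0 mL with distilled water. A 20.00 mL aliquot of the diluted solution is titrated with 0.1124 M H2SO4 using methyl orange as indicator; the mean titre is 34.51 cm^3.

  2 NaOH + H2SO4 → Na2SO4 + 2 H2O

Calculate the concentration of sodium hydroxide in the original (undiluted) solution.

7.713 M

n(H2SO4) = 0.03451 × 0.1124 = 3.879 × 10^-3 mol
From the 2:1 ratio, n(NaOH) in the aliquot = 2/1 × 3.879 × 10^-3 = 7.758 × 10^-3 mol
[NaOH]_dilute = 7.758 × 10^-3 / 0.02000 = 0.3879 mol/L
Dilution factor = 100.0 / 5.029 = 19.88
[NaOH]_stock = 0.3879 × 19.88 = 7.713 mol/L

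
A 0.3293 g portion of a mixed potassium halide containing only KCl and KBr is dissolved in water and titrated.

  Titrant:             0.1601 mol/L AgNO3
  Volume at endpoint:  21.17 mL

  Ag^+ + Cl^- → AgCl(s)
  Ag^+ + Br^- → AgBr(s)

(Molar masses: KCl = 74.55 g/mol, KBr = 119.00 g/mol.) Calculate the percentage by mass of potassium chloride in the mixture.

n(AgNO3) = 0.02117 × 0.1601 = 3.389 × 10^-3 mol
Let x = n(KCl), y = n(KBr).
Titrant: 1x + 1y = 3.389 × 10^-3;  mass: 74.55x + 119.00y = 0.3293
Solving, x = 1.665 × 10^-3 mol, y = 1.724 × 10^-3 mol
mass of KCl = 1.665 × 10^-3 × 74.55 = 0.1242 g
% KCl = 0.1242 / 0.3293 × 100 = 37.70 %

37.70 %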